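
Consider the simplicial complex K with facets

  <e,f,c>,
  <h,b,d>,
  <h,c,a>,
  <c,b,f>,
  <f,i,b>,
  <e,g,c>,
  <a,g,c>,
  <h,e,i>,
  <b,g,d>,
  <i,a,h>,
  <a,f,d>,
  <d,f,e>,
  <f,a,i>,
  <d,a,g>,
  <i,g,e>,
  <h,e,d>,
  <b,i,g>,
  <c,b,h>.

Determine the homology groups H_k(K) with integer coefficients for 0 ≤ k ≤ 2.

H_0 ≅ Z,  H_1 ≅ Z^2,  H_2 ≅ Z.

Order the vertices as a < b < c < d < e < f < g < h < i. Listing each simplex with vertices in this order, K has dimension 2 with simplices:

  0-simplices (9): a, b, c, d, e, f, g, h, i
  1-simplices (27): ac, ad, af, ag, ah, ai, bc, bd, bf, bg, bh, bi, ce, cf, cg, ch, de, df, dg, dh, ef, eg, eh, ei, fi, gi, hi
  2-simplices (18): acg, ach, adf, adg, afi, ahi, bcf, bch, bdg, bdh, bfi, bgi, cef, ceg, def, deh, egi, ehi

so the chain groups are C_0 ≅ Z^9, C_1 ≅ Z^27, C_2 ≅ Z^18.

Boundary ∂_1: C_1 → C_0 is given by ∂[p,q] = [q] − [p]. For instance
  ∂ad = d − a.
The 9×27 boundary matrix has rank 8 and Smith normal form diag(1,1,1,1,1,1,1,1).

The boundary map ∂_2: C_2 → C_1 sends each 2-simplex [p,q,r] to [q,r] − [p,r] + [p,q]. For instance
  ∂afi = fi − ai + af,
  ∂ehi = hi − ei + eh.
As a 27×18 matrix over Z this has rank 17, with invariant factors (1,1,1,1,1,1,1,1,1,1,1,1,1,1,1,1,1).

Computing H_k = (kernel of ∂_k) / (image of ∂_{k+1}):

  H_0: rank C_0 − rank ∂_1 = 9 − 8 = 1, and the invariant factors of ∂_1 are all 1, so H_0 ≅ Z.
  H_1: rank ker ∂_1 − rank ∂_2 = (27 − 8) − 17 = 2, and the invariant factors of ∂_2 are all 1, so H_1 ≅ Z^2.
  H_2: rank ker ∂_2 − rank ∂_3 = (18 − 17) − 0 = 1, and there is no ∂_3, so H_2 ≅ Z.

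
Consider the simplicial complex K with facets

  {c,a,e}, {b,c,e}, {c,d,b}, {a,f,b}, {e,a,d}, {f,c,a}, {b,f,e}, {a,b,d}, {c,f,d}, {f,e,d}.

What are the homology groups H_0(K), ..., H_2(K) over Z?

Take the total order a < b < c < d < e < f on the vertex set. Then K (dimension 2) consists of the simplices:

  0-simplices (6): a, b, c, d, e, f
  1-simplices (15): ab, ac, ad, ae, af, bc, bd, be, bf, cd, ce, cf, de, df, ef
  2-simplices (10): abd, abf, ace, acf, ade, bcd, bce, bef, cdf, def

giving chain groups C_0 ≅ Z^6, C_1 ≅ Z^15, C_2 ≅ Z^10.

Boundary ∂_1: C_1 → C_0 maps an edge to its endpoints' difference, ∂[p,q] = q − p.
The 6×15 boundary matrix has rank 5 and Smith normal form diag(1,1,1,1,1).

∂_2: C_2 → C_1 sends each 2-simplex [p,q,r] to [q,r] − [p,r] + [p,q]. For instance
  ∂cdf = df − cf + cd,
  ∂ade = de − ae + ad.
This gives a 15×10 integer matrix of rank 10; reducing to Smith normal form yields diagonal entries (1,1,1,1,1,1,1,1,1,2).

From H_k ≅ ker(∂_k) / im(∂_{k+1}) we obtain:

  H_0: rank C_0 − rank ∂_1 = 6 − 5 = 1, and the invariant factors of ∂_1 are all 1, so H_0 ≅ Z.
  H_1: rank ker ∂_1 − rank ∂_2 = (15 − 5) − 10 = 0, and ∂_2 has invariant factor 2 > 1, so H_1 ≅ Z/2.
  H_2: rank ker ∂_2 − rank ∂_3 = (10 − 10) − 0 = 0, and there is no ∂_3, so H_2 ≅ 0.

H_0 = Z,  H_1 = Z/2,  H_2 = 0.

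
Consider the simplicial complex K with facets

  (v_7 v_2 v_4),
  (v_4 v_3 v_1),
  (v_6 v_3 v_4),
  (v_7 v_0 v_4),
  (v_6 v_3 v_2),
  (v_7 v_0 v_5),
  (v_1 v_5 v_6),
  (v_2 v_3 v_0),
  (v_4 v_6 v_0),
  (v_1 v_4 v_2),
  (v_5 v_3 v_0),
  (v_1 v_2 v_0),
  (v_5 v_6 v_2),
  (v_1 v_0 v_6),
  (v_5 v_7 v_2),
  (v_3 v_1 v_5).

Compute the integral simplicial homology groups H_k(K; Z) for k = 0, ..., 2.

H_0 ≅ Z,  H_1 ≅ Z^2,  H_2 ≅ Z.

Fix the vertex order v_0 < v_1 < v_2 < v_3 < v_4 < v_5 < v_6 < v_7 and write every simplex with vertices in increasing order. Then dim K = 2 and the simplices of K are:

  0-simplices (8): [v_0], [v_1], [v_2], [v_3], [v_4], [v_5], [v_6], [v_7]
  1-simplices (24): (24 of them)
  2-simplices (16): (16 of them)

giving chain groups C_0 ≅ Z^8, C_1 ≅ Z^24, C_2 ≅ Z^16.

∂_1: C_1 → C_0 maps an edge to its endpoints' difference, ∂[p,q] = q − p.
The 8×24 boundary matrix has rank 7 and Smith normal form diag(1,1,1,1,1,1,1).

The boundary map ∂_2: C_2 → C_1 acts by ∂[p,q,r] = [q,r] − [p,r] + [p,q]. For instance
  ∂[v_0,v_4,v_6] = [v_4,v_6] − [v_0,v_6] + [v_0,v_4],
  ∂[v_1,v_3,v_5] = [v_3,v_5] − [v_1,v_5] + [v_1,v_3].
As a 24×16 matrix over Z this has rank 15, with invariant factors (1,1,1,1,1,1,1,1,1,1,1,1,1,1,1).

Computing H_k = (kernel of ∂_k) / (image of ∂_{k+1}):

  H_0: rank C_0 − rank ∂_1 = 8 − 7 = 1, and the invariant factors of ∂_1 are all 1, so H_0 = Z.
  H_1: rank ker ∂_1 − rank ∂_2 = (24 − 7) − 15 = 2, and the invariant factors of ∂_2 are all 1, so H_1 = Z^2.
  H_2: rank ker ∂_2 − rank ∂_3 = (16 − 15) − 0 = 1, and there is no ∂_3, so H_2 = Z.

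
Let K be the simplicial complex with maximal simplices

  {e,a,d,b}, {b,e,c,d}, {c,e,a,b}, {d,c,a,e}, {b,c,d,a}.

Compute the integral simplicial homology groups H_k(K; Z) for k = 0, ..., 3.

H_0 = Z,  H_1 = 0,  H_2 = 0,  H_3 = Z.

Take the total order a < b < c < d < e on the vertex set. Then K (dimension 3) consists of the simplices:

  0-simplices (5): a, b, c, d, e
  1-simplices (10): ab, ac, ad, ae, bc, bd, be, cd, ce, de
  2-simplices (10): abc, abd, abe, acd, ace, ade, bcd, bce, bde, cde
  3-simplices (5): abcd, abce, abde, acde, bcde

so the chain groups are C_0 ≅ Z^5, C_1 ≅ Z^10, C_2 ≅ Z^10, C_3 ≅ Z^5.

The boundary map ∂_1: C_1 → C_0 is given by ∂[p,q] = [q] − [p]. For instance
  ∂be = e − b.
The 5×10 boundary matrix has rank 4 and Smith normal form diag(1,1,1,1).

∂_2: C_2 → C_1 acts by ∂[p,q,r] = [q,r] − [p,r] + [p,q]. For instance
  ∂acd = cd − ad + ac,
  ∂abe = be − ae + ab.
The resulting 10×10 matrix has rank 6, and its Smith normal form has invariant factors (1,1,1,1,1,1).

Boundary ∂_3: C_3 → C_2 sends each 3-simplex σ to the alternating sum Σ_i (−1)^i (σ with its i-th vertex removed). For instance
  ∂abce = bce − ace + abe − abc,
  ∂abde = bde − ade + abe − abd.
The resulting 10×5 matrix has rank 4, and its Smith normal form has invariant factors (1,1,1,1).

Reading off H_k = ker ∂_k / im ∂_{k+1}:

  H_0: rank C_0 − rank ∂_1 = 5 − 4 = 1, and the invariant factors of ∂_1 are all 1, so H_0 ≅ Z.
  H_1: rank ker ∂_1 − rank ∂_2 = (10 − 4) − 6 = 0, and the invariant factors of ∂_2 are all 1, so H_1 ≅ 0.
  H_2: rank ker ∂_2 − rank ∂_3 = (10 − 6) − 4 = 0, and the invariant factors of ∂_3 are all 1, so H_2 ≅ 0.
  H_3: rank ker ∂_3 − rank ∂_4 = (5 − 4) − 0 = 1, and there is no ∂_4, so H_3 ≅ Z.

(K is a triangulation of the 3-sphere S^3.)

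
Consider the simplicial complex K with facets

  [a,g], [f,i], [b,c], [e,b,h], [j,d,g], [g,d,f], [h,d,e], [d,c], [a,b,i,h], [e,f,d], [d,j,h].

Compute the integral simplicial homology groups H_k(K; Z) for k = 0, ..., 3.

K has 10 vertices, 21 edges, 10 triangles, 1 3-simplex.
rank ∂_0 = 0, rank ∂_1 = 9 ⇒ b_0 = 10 − 0 − 9 = 1; all invariant factors of ∂_1 are 1 so no torsion. So H_0 = Z.
rank ∂_1 = 9, rank ∂_2 = 9 ⇒ b_1 = 21 − 9 − 9 = 3; all invariant factors of ∂_2 are 1 so no torsion. So H_1 = Z^3.
rank ∂_2 = 9, rank ∂_3 = 1 ⇒ b_2 = 10 − 9 − 1 = 0; all invariant factors of ∂_3 are 1 so no torsion. So H_2 = 0.
rank ∂_3 = 1, rank ∂_4 = 0 ⇒ b_3 = 1 − 1 − 0 = 0. So H_3 = 0.

H_0 ≅ Z,  H_1 ≅ Z^3,  H_2 = 0,  H_3 = 0.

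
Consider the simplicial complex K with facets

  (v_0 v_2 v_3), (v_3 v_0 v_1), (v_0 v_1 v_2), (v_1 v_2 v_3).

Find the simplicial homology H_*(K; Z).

Fix the vertex order v_0 < v_1 < v_2 < v_3 and write every simplex with vertices in increasing order. Then dim K = 2 and the simplices of K are:

  0-simplices (4): [v_0], [v_1], [v_2], [v_3]
  1-simplices (6): [v_0,v_1], [v_0,v_2], [v_0,v_3], [v_1,v_2], [v_1,v_3], [v_2,v_3]
  2-simplices (4): [v_0,v_1,v_2], [v_0,v_1,v_3], [v_0,v_2,v_3], [v_1,v_2,v_3]

giving chain groups C_0 ≅ Z^4, C_1 ≅ Z^6, C_2 ≅ Z^4.

∂_1: C_1 → C_0 sends each edge [p,q] (with p < q) to q − p. For instance
  ∂[v_1,v_3] = [v_3] − [v_1].
This gives a 4×6 integer matrix of rank 3; reducing to Smith normal form yields diagonal entries (1,1,1).

The boundary map ∂_2: C_2 → C_1 maps a triangle to the signed sum of its edges. For instance
  ∂[v_0,v_2,v_3] = [v_2,v_3] − [v_0,v_3] + [v_0,v_2],
  ∂[v_0,v_1,v_2] = [v_1,v_2] − [v_0,v_2] + [v_0,v_1].
As a 6×4 matrix over Z this has rank 3, with invariant factors (1,1,1).

Reading off H_k = ker ∂_k / im ∂_{k+1}:

  H_0: rank C_0 − rank ∂_1 = 4 − 3 = 1, and the invariant factors of ∂_1 are all 1, so H_0 = Z.
  H_1: rank ker ∂_1 − rank ∂_2 = (6 − 3) − 3 = 0, and the invariant factors of ∂_2 are all 1, so H_1 = 0.
  H_2: rank ker ∂_2 − rank ∂_3 = (4 − 3) − 0 = 1, and there is no ∂_3, so H_2 = Z.

As a check, the Euler characteristic is 4 − 6 + 4 = 2, which agrees with 1 − 0 + 1 = 2.

H_0 ≅ Z,  H_1 = 0,  H_2 ≅ Z.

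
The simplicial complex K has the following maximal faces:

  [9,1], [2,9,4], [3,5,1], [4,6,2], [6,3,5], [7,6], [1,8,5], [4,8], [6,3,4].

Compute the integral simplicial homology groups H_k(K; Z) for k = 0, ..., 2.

H_0 ≅ Z,  H_1 ≅ Z^2,  H_2 = 0.

Fix the vertex order 1 < 2 < 3 < 4 < 5 < 6 < 7 < 8 < 9 and write every simplex with vertices in increasing order. Then dim K = 2 and the simplices of K are:

  0-simplices (9): [1], [2], [3], [4], [5], [6], [7], [8], [9]
  1-simplices (16): [1,3], [1,5], [1,8], [1,9], [2,4], [2,6], [2,9], [3,4], [3,5], [3,6], [4,6], [4,8], [4,9], [5,6], [5,8], [6,7]
  2-simplices (6): [1,3,5], [1,5,8], [2,4,6], [2,4,9], [3,4,6], [3,5,6]

giving chain groups C_0 ≅ Z^9, C_1 ≅ Z^16, C_2 ≅ Z^6.

Boundary ∂_1: C_1 → C_0 is given by ∂[p,q] = [q] − [p].
As a 9×16 matrix over Z this has rank 8, with invariant factors (1,1,1,1,1,1,1,1).

Boundary ∂_2: C_2 → C_1 acts by ∂[p,q,r] = [q,r] − [p,r] + [p,q]. For instance
  ∂[1,5,8] = [5,8] − [1,8] + [1,5],
  ∂[3,5,6] = [5,6] − [3,6] + [3,5].
The resulting 16×6 matrix has rank 6, and its Smith normal form has invariant factors (1,1,1,1,1,1).

Now H_k = ker ∂_k / im ∂_{k+1}, so:

  H_0: rank C_0 − rank ∂_1 = 9 − 8 = 1, and the invariant factors of ∂_1 are all 1, so H_0 ≅ Z.
  H_1: rank ker ∂_1 − rank ∂_2 = (16 − 8) − 6 = 2, and the invariant factors of ∂_2 are all 1, so H_1 ≅ Z^2.
  H_2: rank ker ∂_2 − rank ∂_3 = (6 − 6) − 0 = 0, and there is no ∂_3, so H_2 ≅ 0.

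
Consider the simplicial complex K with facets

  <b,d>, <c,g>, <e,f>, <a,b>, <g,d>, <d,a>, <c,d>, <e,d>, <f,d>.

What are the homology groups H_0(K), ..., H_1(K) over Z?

We work with the vertex ordering a < b < c < d < e < f < g. The simplices of K, each written with vertices in increasing order, are:

  0-simplices (7): a, b, c, d, e, f, g
  1-simplices (9): ab, ad, bd, cd, cg, de, df, dg, ef

giving chain groups C_0 ≅ Z^7, C_1 ≅ Z^9.

The boundary map ∂_1: C_1 → C_0 sends each edge [p,q] (with p < q) to q − p. For instance
  ∂cg = g − c.
This gives a 7×9 integer matrix of rank 6; reducing to Smith normal form yields diagonal entries (1,1,1,1,1,1).

Computing H_k = (kernel of ∂_k) / (image of ∂_{k+1}):

  H_0: rank C_0 − rank ∂_1 = 7 − 6 = 1, and the invariant factors of ∂_1 are all 1, so H_0 = Z.
  H_1: rank ker ∂_1 − rank ∂_2 = (9 − 6) − 0 = 3, and there is no ∂_2, so H_1 = Z^3.

As a check, the Euler characteristic is 7 − 9 = -2, which agrees with 1 − 3 = -2.

H_0 = Z,  H_1 = Z^3.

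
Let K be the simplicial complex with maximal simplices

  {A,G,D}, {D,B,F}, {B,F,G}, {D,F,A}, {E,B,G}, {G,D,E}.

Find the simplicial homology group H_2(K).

We work with the vertex ordering A < B < D < E < F < G. The simplices of K, each written with vertices in increasing order, are:

  0-simplices (6): A, B, D, E, F, G
  1-simplices (12): AD, AF, AG, BD, BE, BF, BG, DE, DF, DG, EG, FG
  2-simplices (6): ADF, ADG, BDF, BEG, BFG, DEG

Hence C_0 ≅ Z^6, C_1 ≅ Z^12, C_2 ≅ Z^6.

∂_1: C_1 → C_0 sends each edge [p,q] (with p < q) to q − p.
This gives a 6×12 integer matrix of rank 5; reducing to Smith normal form yields diagonal entries (1,1,1,1,1).

The boundary map ∂_2: C_2 → C_1 sends each 2-simplex [p,q,r] to [q,r] − [p,r] + [p,q]. For instance
  ∂BDF = DF − BF + BD,
  ∂BEG = EG − BG + BE.
As a 12×6 matrix over Z this has rank 6, with invariant factors (1,1,1,1,1,1).

Computing H_k = (kernel of ∂_k) / (image of ∂_{k+1}):

  H_2: rank ker ∂_2 − rank ∂_3 = (6 − 6) − 0 = 0, and there is no ∂_3, so H_2 = 0.

H_2 = 0.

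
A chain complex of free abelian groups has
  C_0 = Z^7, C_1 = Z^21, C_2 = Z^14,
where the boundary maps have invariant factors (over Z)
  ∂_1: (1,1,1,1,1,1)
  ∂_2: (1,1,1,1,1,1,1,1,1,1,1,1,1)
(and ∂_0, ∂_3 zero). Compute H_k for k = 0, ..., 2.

H_0 ≅ Z,  H_1 ≅ Z^2,  H_2 ≅ Z.

H_0: b_0 = 7 − 0 − 6 = 1; torsion from ∂_1 factors > 1: none. So H_0 ≅ Z.
H_1: b_1 = 21 − 6 − 13 = 2; torsion from ∂_2 factors > 1: none. So H_1 ≅ Z^2.
H_2: b_2 = 14 − 13 − 0 = 1; torsion from ∂_3 factors > 1: none. So H_2 ≅ Z.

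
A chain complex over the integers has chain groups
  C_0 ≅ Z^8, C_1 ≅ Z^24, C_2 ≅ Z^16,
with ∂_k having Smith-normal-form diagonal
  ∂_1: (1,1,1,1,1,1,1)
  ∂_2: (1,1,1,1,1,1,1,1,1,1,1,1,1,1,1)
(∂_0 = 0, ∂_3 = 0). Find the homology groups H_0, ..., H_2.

H_0 ≅ Z,  H_1 ≅ Z^2,  H_2 ≅ Z.

H_0: b_0 = 8 − 0 − 7 = 1; torsion from ∂_1 factors > 1: none. So H_0 ≅ Z.
H_1: b_1 = 24 − 7 − 15 = 2; torsion from ∂_2 factors > 1: none. So H_1 ≅ Z^2.
H_2: b_2 = 16 − 15 − 0 = 1; torsion from ∂_3 factors > 1: none. So H_2 ≅ Z.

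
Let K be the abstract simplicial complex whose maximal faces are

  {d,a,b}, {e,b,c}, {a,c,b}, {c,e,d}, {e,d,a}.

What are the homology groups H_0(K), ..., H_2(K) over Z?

H_0 ≅ Z,  H_1 ≅ Z,  H_2 = 0.

Fix the vertex order a < b < c < d < e and write every simplex with vertices in increasing order. Then dim K = 2 and the simplices of K are:

  0-simplices (5): a, b, c, d, e
  1-simplices (10): ab, ac, ad, ae, bc, bd, be, cd, ce, de
  2-simplices (5): abc, abd, ade, bce, cde

so the chain groups are C_0 ≅ Z^5, C_1 ≅ Z^10, C_2 ≅ Z^5.

∂_1: C_1 → C_0 is given by ∂[p,q] = [q] − [p]. For instance
  ∂ae = e − a.
As a 5×10 matrix over Z this has rank 4, with invariant factors (1,1,1,1).

∂_2: C_2 → C_1 acts by ∂[p,q,r] = [q,r] − [p,r] + [p,q]. For instance
  ∂bce = ce − be + bc,
  ∂abd = bd − ad + ab.
As a 10×5 matrix over Z this has rank 5, with invariant factors (1,1,1,1,1).

Computing H_k = (kernel of ∂_k) / (image of ∂_{k+1}):

  H_0: rank C_0 − rank ∂_1 = 5 − 4 = 1, and the invariant factors of ∂_1 are all 1, so H_0 = Z.
  H_1: rank ker ∂_1 − rank ∂_2 = (10 − 4) − 5 = 1, and the invariant factors of ∂_2 are all 1, so H_1 = Z.
  H_2: rank ker ∂_2 − rank ∂_3 = (5 − 5) − 0 = 0, and there is no ∂_3, so H_2 = 0.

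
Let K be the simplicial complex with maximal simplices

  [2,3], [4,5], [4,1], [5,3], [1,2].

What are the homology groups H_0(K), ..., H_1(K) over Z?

H_0 = Z,  H_1 = Z.

K has 5 vertices, 5 edges.
rank ∂_0 = 0, rank ∂_1 = 4 ⇒ b_0 = 5 − 0 − 4 = 1; all invariant factors of ∂_1 are 1 so no torsion. So H_0 = Z.
rank ∂_1 = 4, rank ∂_2 = 0 ⇒ b_1 = 5 − 4 − 0 = 1. So H_1 = Z.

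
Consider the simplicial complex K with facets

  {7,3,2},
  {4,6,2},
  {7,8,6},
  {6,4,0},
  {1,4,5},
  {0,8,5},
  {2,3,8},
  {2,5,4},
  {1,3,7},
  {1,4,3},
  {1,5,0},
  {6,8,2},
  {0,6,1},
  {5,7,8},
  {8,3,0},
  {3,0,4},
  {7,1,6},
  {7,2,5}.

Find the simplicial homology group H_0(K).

Take the total order 0 < 1 < 2 < 3 < 4 < 5 < 6 < 7 < 8 on the vertex set. Then K (dimension 2) consists of the simplices:

  0-simplices (9): [0], [1], [2], [3], [4], [5], [6], [7], [8]
  1-simplices (27): (27 of them)
  2-simplices (18): [0,1,5], [0,1,6], [0,3,4], [0,3,8], [0,4,6], [0,5,8], [1,3,4], [1,3,7], [1,4,5], [1,6,7], [2,3,7], [2,3,8], [2,4,5], [2,4,6], [2,5,7], [2,6,8], [5,7,8], [6,7,8]

so the chain groups are C_0 ≅ Z^9, C_1 ≅ Z^27, C_2 ≅ Z^18.

The boundary map ∂_1: C_1 → C_0 is given by ∂[p,q] = [q] − [p].
As a 9×27 matrix over Z this has rank 8, with invariant factors (1,1,1,1,1,1,1,1).

The boundary map ∂_2: C_2 → C_1 acts by ∂[p,q,r] = [q,r] − [p,r] + [p,q]. For instance
  ∂[2,6,8] = [6,8] − [2,8] + [2,6],
  ∂[2,4,6] = [4,6] − [2,6] + [2,4].
This gives a 27×18 integer matrix of rank 18; reducing to Smith normal form yields diagonal entries (1,1,1,1,1,1,1,1,1,1,1,1,1,1,1,1,1,2).

From H_k ≅ ker(∂_k) / im(∂_{k+1}) we obtain:

  H_0: rank C_0 − rank ∂_1 = 9 − 8 = 1, and the invariant factors of ∂_1 are all 1, so H_0 = Z.

H_0 ≅ Z.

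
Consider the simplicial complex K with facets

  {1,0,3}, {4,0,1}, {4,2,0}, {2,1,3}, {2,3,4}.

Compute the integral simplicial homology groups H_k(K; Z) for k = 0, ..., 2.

H_0 ≅ Z,  H_1 ≅ Z,  H_2 = 0.

Order the vertices as 0 < 1 < 2 < 3 < 4. Listing each simplex with vertices in this order, K has dimension 2 with simplices:

  0-simplices (5): [0], [1], [2], [3], [4]
  1-simplices (10): [0,1], [0,2], [0,3], [0,4], [1,2], [1,3], [1,4], [2,3], [2,4], [3,4]
  2-simplices (5): [0,1,3], [0,1,4], [0,2,4], [1,2,3], [2,3,4]

so the chain groups are C_0 ≅ Z^5, C_1 ≅ Z^10, C_2 ≅ Z^5.

Boundary ∂_1: C_1 → C_0 maps an edge to its endpoints' difference, ∂[p,q] = q − p. For instance
  ∂[0,4] = [4] − [0].
This gives a 5×10 integer matrix of rank 4; reducing to Smith normal form yields diagonal entries (1,1,1,1).

The boundary map ∂_2: C_2 → C_1 sends each 2-simplex [p,q,r] to [q,r] − [p,r] + [p,q]. For instance
  ∂[2,3,4] = [3,4] − [2,4] + [2,3],
  ∂[0,1,3] = [1,3] − [0,3] + [0,1].
The 10×5 boundary matrix has rank 5 and Smith normal form diag(1,1,1,1,1).

From H_k ≅ ker(∂_k) / im(∂_{k+1}) we obtain:

  H_0: rank C_0 − rank ∂_1 = 5 − 4 = 1, and the invariant factors of ∂_1 are all 1, so H_0 = Z.
  H_1: rank ker ∂_1 − rank ∂_2 = (10 − 4) − 5 = 1, and the invariant factors of ∂_2 are all 1, so H_1 = Z.
  H_2: rank ker ∂_2 − rank ∂_3 = (5 − 5) − 0 = 0, and there is no ∂_3, so H_2 = 0.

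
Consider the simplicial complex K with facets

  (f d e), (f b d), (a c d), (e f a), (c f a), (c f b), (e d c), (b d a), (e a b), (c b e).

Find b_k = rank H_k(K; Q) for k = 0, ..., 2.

b_0 = 1, b_1 = 0, b_2 = 0.

We work with the vertex ordering a < b < c < d < e < f. The simplices of K, each written with vertices in increasing order, are:

  0-simplices (6): a, b, c, d, e, f
  1-simplices (15): ab, ac, ad, ae, af, bc, bd, be, bf, cd, ce, cf, de, df, ef
  2-simplices (10): abd, abe, acd, acf, aef, bce, bcf, bdf, cde, def

so the chain groups are C_0 ≅ Z^6, C_1 ≅ Z^15, C_2 ≅ Z^10.

The boundary map ∂_1: C_1 → C_0 maps an edge to its endpoints' difference, ∂[p,q] = q − p. For instance
  ∂ac = c − a.
This gives a 6×15 integer matrix of rank 5; reducing to Smith normal form yields diagonal entries (1,1,1,1,1).

The boundary map ∂_2: C_2 → C_1 sends each 2-simplex [p,q,r] to [q,r] − [p,r] + [p,q]. For instance
  ∂abd = bd − ad + ab,
  ∂acf = cf − af + ac.
The 15×10 boundary matrix has rank 10 and Smith normal form diag(1,1,1,1,1,1,1,1,1,2).

Reading off H_k = ker ∂_k / im ∂_{k+1}:

  H_0: rank C_0 − rank ∂_1 = 6 − 5 = 1, and the invariant factors of ∂_1 are all 1, so H_0 = Z.
  H_1: rank ker ∂_1 − rank ∂_2 = (15 − 5) − 10 = 0, and ∂_2 has invariant factor 2 > 1, so H_1 = Z/2.
  H_2: rank ker ∂_2 − rank ∂_3 = (10 − 10) − 0 = 0, and there is no ∂_3, so H_2 = 0.

Hence the Betti numbers are b_0 = 1, b_1 = 0, b_2 = 0.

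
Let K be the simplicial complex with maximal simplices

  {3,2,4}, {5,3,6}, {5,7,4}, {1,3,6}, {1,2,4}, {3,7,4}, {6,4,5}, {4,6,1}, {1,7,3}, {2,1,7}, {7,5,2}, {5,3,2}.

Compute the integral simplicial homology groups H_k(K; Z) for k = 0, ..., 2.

Order the vertices as 1 < 2 < 3 < 4 < 5 < 6 < 7. Listing each simplex with vertices in this order, K has dimension 2 with simplices:

  0-simplices (7): [1], [2], [3], [4], [5], [6], [7]
  1-simplices (18): [1,2], [1,3], [1,4], [1,6], [1,7], [2,3], [2,4], [2,5], [2,7], [3,4], [3,5], [3,6], [3,7], [4,5], [4,6], [4,7], [5,6], [5,7]
  2-simplices (12): [1,2,4], [1,2,7], [1,3,6], [1,3,7], [1,4,6], [2,3,4], [2,3,5], [2,5,7], [3,4,7], [3,5,6], [4,5,6], [4,5,7]

giving chain groups C_0 ≅ Z^7, C_1 ≅ Z^18, C_2 ≅ Z^12.

∂_1: C_1 → C_0 sends each edge [p,q] (with p < q) to q − p. For instance
  ∂[4,7] = [7] − [4].
The resulting 7×18 matrix has rank 6, and its Smith normal form has invariant factors (1,1,1,1,1,1).

∂_2: C_2 → C_1 sends each 2-simplex [p,q,r] to [q,r] − [p,r] + [p,q]. For instance
  ∂[2,5,7] = [5,7] − [2,7] + [2,5],
  ∂[1,2,7] = [2,7] − [1,7] + [1,2].
The 18×12 boundary matrix has rank 12 and Smith normal form diag(1,1,1,1,1,1,1,1,1,1,1,2).

Now H_k = ker ∂_k / im ∂_{k+1}, so:

  H_0: rank C_0 − rank ∂_1 = 7 − 6 = 1, and the invariant factors of ∂_1 are all 1, so H_0 ≅ Z.
  H_1: rank ker ∂_1 − rank ∂_2 = (18 − 6) − 12 = 0, and ∂_2 has invariant factor 2 > 1, so H_1 ≅ Z/2Z.
  H_2: rank ker ∂_2 − rank ∂_3 = (12 − 12) − 0 = 0, and there is no ∂_3, so H_2 ≅ 0.

As a check, the Euler characteristic is 7 − 18 + 12 = 1, which agrees with 1 − 0 + 0 = 1.
(K is a triangulation of the real projective plane RP^2.)

H_0 ≅ Z,  H_1 ≅ Z/2Z,  H_2 = 0.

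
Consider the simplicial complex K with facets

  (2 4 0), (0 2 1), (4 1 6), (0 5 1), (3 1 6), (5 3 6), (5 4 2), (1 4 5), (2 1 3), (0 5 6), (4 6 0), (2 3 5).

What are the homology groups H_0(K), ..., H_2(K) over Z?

H_0 = Z,  H_1 = Z/2,  H_2 = 0.

Take the total order 0 < 1 < 2 < 3 < 4 < 5 < 6 on the vertex set. Then K (dimension 2) consists of the simplices:

  0-simplices (7): [0], [1], [2], [3], [4], [5], [6]
  1-simplices (18): [0,1], [0,2], [0,4], [0,5], [0,6], [1,2], [1,3], [1,4], [1,5], [1,6], [2,3], [2,4], [2,5], [3,5], [3,6], [4,5], [4,6], [5,6]
  2-simplices (12): [0,1,2], [0,1,5], [0,2,4], [0,4,6], [0,5,6], [1,2,3], [1,3,6], [1,4,5], [1,4,6], [2,3,5], [2,4,5], [3,5,6]

Hence C_0 ≅ Z^7, C_1 ≅ Z^18, C_2 ≅ Z^12.

Boundary ∂_1: C_1 → C_0 is given by ∂[p,q] = [q] − [p].
As a 7×18 matrix over Z this has rank 6, with invariant factors (1,1,1,1,1,1).

Boundary ∂_2: C_2 → C_1 sends each 2-simplex [p,q,r] to [q,r] − [p,r] + [p,q]. For instance
  ∂[1,4,6] = [4,6] − [1,6] + [1,4],
  ∂[0,4,6] = [4,6] − [0,6] + [0,4].
The resulting 18×12 matrix has rank 12, and its Smith normal form has invariant factors (1,1,1,1,1,1,1,1,1,1,1,2).

Reading off H_k = ker ∂_k / im ∂_{k+1}:

  H_0: rank C_0 − rank ∂_1 = 7 − 6 = 1, and the invariant factors of ∂_1 are all 1, so H_0 ≅ Z.
  H_1: rank ker ∂_1 − rank ∂_2 = (18 − 6) − 12 = 0, and ∂_2 has invariant factor 2 > 1, so H_1 ≅ Z/2.
  H_2: rank ker ∂_2 − rank ∂_3 = (12 − 12) − 0 = 0, and there is no ∂_3, so H_2 ≅ 0.

(K is a triangulation of the real projective plane RP^2.)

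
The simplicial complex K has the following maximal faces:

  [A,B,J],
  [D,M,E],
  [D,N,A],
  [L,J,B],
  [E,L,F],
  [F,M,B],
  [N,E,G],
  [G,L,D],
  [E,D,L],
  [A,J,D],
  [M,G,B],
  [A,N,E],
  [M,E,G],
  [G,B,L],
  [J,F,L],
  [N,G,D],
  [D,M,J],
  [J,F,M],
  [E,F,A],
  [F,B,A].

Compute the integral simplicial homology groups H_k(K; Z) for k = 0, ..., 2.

K has 10 vertices, 30 edges, 20 triangles.
rank ∂_0 = 0, rank ∂_1 = 9 ⇒ b_0 = 10 − 0 − 9 = 1; all invariant factors of ∂_1 are 1 so no torsion. So H_0 = Z.
rank ∂_1 = 9, rank ∂_2 = 20 ⇒ b_1 = 30 − 9 − 20 = 1; ∂_2 has invariant factor(s) [2] giving torsion. So H_1 = Z ⊕ Z/2Z.
rank ∂_2 = 20, rank ∂_3 = 0 ⇒ b_2 = 20 − 20 − 0 = 0. So H_2 = 0.

H_0 ≅ Z,  H_1 ≅ Z ⊕ Z/2Z,  H_2 = 0.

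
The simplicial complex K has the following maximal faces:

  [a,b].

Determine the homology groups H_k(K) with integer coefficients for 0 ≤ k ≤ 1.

Take the total order a < b on the vertex set. Then K (dimension 1) consists of the simplices:

  0-simplices (2): a, b
  1-simplices (1): ab

giving chain groups C_0 ≅ Z^2, C_1 ≅ Z^1.

Boundary ∂_1: C_1 → C_0 is given by ∂[p,q] = [q] − [p].
This gives a 2×1 integer matrix of rank 1; reducing to Smith normal form yields diagonal entries (1).

From H_k ≅ ker(∂_k) / im(∂_{k+1}) we obtain:

  H_0: rank C_0 − rank ∂_1 = 2 − 1 = 1, and the invariant factors of ∂_1 are all 1, so H_0 = Z.
  H_1: rank ker ∂_1 − rank ∂_2 = (1 − 1) − 0 = 0, and there is no ∂_2, so H_1 = 0.

As a check, the Euler characteristic is 2 − 1 = 1, which agrees with 1 − 0 = 1.

H_0 = Z,  H_1 = 0.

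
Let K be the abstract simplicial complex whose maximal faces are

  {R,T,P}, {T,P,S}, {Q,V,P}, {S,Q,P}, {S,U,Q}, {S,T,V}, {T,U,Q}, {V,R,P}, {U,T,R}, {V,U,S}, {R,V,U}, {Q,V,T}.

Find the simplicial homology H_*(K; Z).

H_0 ≅ Z,  H_1 ≅ Z/2,  H_2 = 0.

K has 7 vertices, 18 edges, 12 triangles.
rank ∂_0 = 0, rank ∂_1 = 6 ⇒ b_0 = 7 − 0 − 6 = 1; all invariant factors of ∂_1 are 1 so no torsion. So H_0 ≅ Z.
rank ∂_1 = 6, rank ∂_2 = 12 ⇒ b_1 = 18 − 6 − 12 = 0; ∂_2 has invariant factor(s) [2] giving torsion. So H_1 ≅ Z/2.
rank ∂_2 = 12, rank ∂_3 = 0 ⇒ b_2 = 12 − 12 − 0 = 0. So H_2 ≅ 0.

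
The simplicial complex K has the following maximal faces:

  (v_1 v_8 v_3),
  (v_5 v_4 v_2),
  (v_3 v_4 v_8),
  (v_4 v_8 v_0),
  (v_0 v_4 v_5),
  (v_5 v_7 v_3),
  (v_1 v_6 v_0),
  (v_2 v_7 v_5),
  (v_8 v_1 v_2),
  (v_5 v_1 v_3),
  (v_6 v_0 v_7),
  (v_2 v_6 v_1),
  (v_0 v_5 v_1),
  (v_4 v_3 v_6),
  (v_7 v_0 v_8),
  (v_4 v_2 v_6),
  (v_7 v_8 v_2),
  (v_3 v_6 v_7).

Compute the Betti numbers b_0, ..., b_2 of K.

b_0 = 1, b_1 = 2, b_2 = 1.

We work with the vertex ordering v_0 < v_1 < v_2 < v_3 < v_4 < v_5 < v_6 < v_7 < v_8. The simplices of K, each written with vertices in increasing order, are:

  0-simplices (9): [v_0], [v_1], [v_2], [v_3], [v_4], [v_5], [v_6], [v_7], [v_8]
  1-simplices (27): (27 of them)
  2-simplices (18): (18 of them)

giving chain groups C_0 ≅ Z^9, C_1 ≅ Z^27, C_2 ≅ Z^18.

∂_1: C_1 → C_0 sends each edge [p,q] (with p < q) to q − p. For instance
  ∂[v_0,v_7] = [v_7] − [v_0].
As a 9×27 matrix over Z this has rank 8, with invariant factors (1,1,1,1,1,1,1,1).

The boundary map ∂_2: C_2 → C_1 maps a triangle to the signed sum of its edges. For instance
  ∂[v_2,v_4,v_5] = [v_4,v_5] − [v_2,v_5] + [v_2,v_4],
  ∂[v_1,v_2,v_8] = [v_2,v_8] − [v_1,v_8] + [v_1,v_2].
The resulting 27×18 matrix has rank 17, and its Smith normal form has invariant factors (1,1,1,1,1,1,1,1,1,1,1,1,1,1,1,1,1).

Reading off H_k = ker ∂_k / im ∂_{k+1}:

  H_0: rank C_0 − rank ∂_1 = 9 − 8 = 1, and the invariant factors of ∂_1 are all 1, so H_0 = Z.
  H_1: rank ker ∂_1 − rank ∂_2 = (27 − 8) − 17 = 2, and the invariant factors of ∂_2 are all 1, so H_1 = Z^2.
  H_2: rank ker ∂_2 − rank ∂_3 = (18 − 17) − 0 = 1, and there is no ∂_3, so H_2 = Z.

(K is a triangulation of the torus T^2.)

Hence the Betti numbers are b_0 = 1, b_1 = 2, b_2 = 1.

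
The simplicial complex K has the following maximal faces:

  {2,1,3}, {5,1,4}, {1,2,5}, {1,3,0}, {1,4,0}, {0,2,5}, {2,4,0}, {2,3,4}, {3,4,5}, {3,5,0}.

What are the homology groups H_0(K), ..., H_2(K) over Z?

Take the total order 0 < 1 < 2 < 3 < 4 < 5 on the vertex set. Then K (dimension 2) consists of the simplices:

  0-simplices (6): [0], [1], [2], [3], [4], [5]
  1-simplices (15): [0,1], [0,2], [0,3], [0,4], [0,5], [1,2], [1,3], [1,4], [1,5], [2,3], [2,4], [2,5], [3,4], [3,5], [4,5]
  2-simplices (10): [0,1,3], [0,1,4], [0,2,4], [0,2,5], [0,3,5], [1,2,3], [1,2,5], [1,4,5], [2,3,4], [3,4,5]

so the chain groups are C_0 ≅ Z^6, C_1 ≅ Z^15, C_2 ≅ Z^10.

∂_1: C_1 → C_0 is given by ∂[p,q] = [q] − [p].
The 6×15 boundary matrix has rank 5 and Smith normal form diag(1,1,1,1,1).

∂_2: C_2 → C_1 acts by ∂[p,q,r] = [q,r] − [p,r] + [p,q]. For instance
  ∂[2,3,4] = [3,4] − [2,4] + [2,3],
  ∂[1,2,5] = [2,5] − [1,5] + [1,2].
The 15×10 boundary matrix has rank 10 and Smith normal form diag(1,1,1,1,1,1,1,1,1,2).

Reading off H_k = ker ∂_k / im ∂_{k+1}:

  H_0: rank C_0 − rank ∂_1 = 6 − 5 = 1, and the invariant factors of ∂_1 are all 1, so H_0 = Z.
  H_1: rank ker ∂_1 − rank ∂_2 = (15 − 5) − 10 = 0, and ∂_2 has invariant factor 2 > 1, so H_1 = Z/2Z.
  H_2: rank ker ∂_2 − rank ∂_3 = (10 − 10) − 0 = 0, and there is no ∂_3, so H_2 = 0.

As a check, the Euler characteristic is 6 − 15 + 10 = 1, which agrees with 1 − 0 + 0 = 1.

H_0 ≅ Z,  H_1 ≅ Z/2Z,  H_2 = 0.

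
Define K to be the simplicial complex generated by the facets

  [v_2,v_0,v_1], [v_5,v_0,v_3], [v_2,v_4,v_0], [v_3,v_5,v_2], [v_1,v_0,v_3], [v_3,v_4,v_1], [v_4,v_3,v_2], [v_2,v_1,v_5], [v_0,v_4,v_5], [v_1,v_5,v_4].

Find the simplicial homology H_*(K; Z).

H_0 ≅ Z,  H_1 ≅ Z/2,  H_2 = 0.

We work with the vertex ordering v_0 < v_1 < v_2 < v_3 < v_4 < v_5. The simplices of K, each written with vertices in increasing order, are:

  0-simplices (6): [v_0], [v_1], [v_2], [v_3], [v_4], [v_5]
  1-simplices (15): (15 of them)
  2-simplices (10): [v_0,v_1,v_2], [v_0,v_1,v_3], [v_0,v_2,v_4], [v_0,v_3,v_5], [v_0,v_4,v_5], [v_1,v_2,v_5], [v_1,v_3,v_4], [v_1,v_4,v_5], [v_2,v_3,v_4], [v_2,v_3,v_5]

so the chain groups are C_0 ≅ Z^6, C_1 ≅ Z^15, C_2 ≅ Z^10.

∂_1: C_1 → C_0 maps an edge to its endpoints' difference, ∂[p,q] = q − p. For instance
  ∂[v_1,v_3] = [v_3] − [v_1].
As a 6×15 matrix over Z this has rank 5, with invariant factors (1,1,1,1,1).

Boundary ∂_2: C_2 → C_1 acts by ∂[p,q,r] = [q,r] − [p,r] + [p,q]. For instance
  ∂[v_1,v_2,v_5] = [v_2,v_5] − [v_1,v_5] + [v_1,v_2],
  ∂[v_0,v_2,v_4] = [v_2,v_4] − [v_0,v_4] + [v_0,v_2].
This gives a 15×10 integer matrix of rank 10; reducing to Smith normal form yields diagonal entries (1,1,1,1,1,1,1,1,1,2).

Now H_k = ker ∂_k / im ∂_{k+1}, so:

  H_0: rank C_0 − rank ∂_1 = 6 − 5 = 1, and the invariant factors of ∂_1 are all 1, so H_0 = Z.
  H_1: rank ker ∂_1 − rank ∂_2 = (15 − 5) − 10 = 0, and ∂_2 has invariant factor 2 > 1, so H_1 = Z/2.
  H_2: rank ker ∂_2 − rank ∂_3 = (10 − 10) − 0 = 0, and there is no ∂_3, so H_2 = 0.

(K is a triangulation of the real projective plane RP^2.)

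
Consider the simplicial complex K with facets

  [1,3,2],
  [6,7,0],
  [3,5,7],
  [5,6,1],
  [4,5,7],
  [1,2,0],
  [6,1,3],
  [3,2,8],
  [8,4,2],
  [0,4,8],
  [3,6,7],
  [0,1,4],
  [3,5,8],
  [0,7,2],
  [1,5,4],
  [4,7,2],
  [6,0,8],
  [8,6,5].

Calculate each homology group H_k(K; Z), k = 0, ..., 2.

We work with the vertex ordering 0 < 1 < 2 < 3 < 4 < 5 < 6 < 7 < 8. The simplices of K, each written with vertices in increasing order, are:

  0-simplices (9): [0], [1], [2], [3], [4], [5], [6], [7], [8]
  1-simplices (27): (27 of them)
  2-simplices (18): [0,1,2], [0,1,4], [0,2,7], [0,4,8], [0,6,7], [0,6,8], [1,2,3], [1,3,6], [1,4,5], [1,5,6], [2,3,8], [2,4,7], [2,4,8], [3,5,7], [3,5,8], [3,6,7], [4,5,7], [5,6,8]

giving chain groups C_0 ≅ Z^9, C_1 ≅ Z^27, C_2 ≅ Z^18.

Boundary ∂_1: C_1 → C_0 maps an edge to its endpoints' difference, ∂[p,q] = q − p. For instance
  ∂[6,8] = [8] − [6].
This gives a 9×27 integer matrix of rank 8; reducing to Smith normal form yields diagonal entries (1,1,1,1,1,1,1,1).

The boundary map ∂_2: C_2 → C_1 sends each 2-simplex [p,q,r] to [q,r] − [p,r] + [p,q]. For instance
  ∂[1,3,6] = [3,6] − [1,6] + [1,3],
  ∂[2,4,8] = [4,8] − [2,8] + [2,4].
The resulting 27×18 matrix has rank 18, and its Smith normal form has invariant factors (1,1,1,1,1,1,1,1,1,1,1,1,1,1,1,1,1,2).

Now H_k = ker ∂_k / im ∂_{k+1}, so:

  H_0: rank C_0 − rank ∂_1 = 9 − 8 = 1, and the invariant factors of ∂_1 are all 1, so H_0 ≅ Z.
  H_1: rank ker ∂_1 − rank ∂_2 = (27 − 8) − 18 = 1, and ∂_2 has invariant factor 2 > 1, so H_1 ≅ Z ⊕ Z/2.
  H_2: rank ker ∂_2 − rank ∂_3 = (18 − 18) − 0 = 0, and there is no ∂_3, so H_2 ≅ 0.

(K is a triangulation of the Klein bottle.)

H_0 = Z,  H_1 = Z ⊕ Z/2,  H_2 = 0.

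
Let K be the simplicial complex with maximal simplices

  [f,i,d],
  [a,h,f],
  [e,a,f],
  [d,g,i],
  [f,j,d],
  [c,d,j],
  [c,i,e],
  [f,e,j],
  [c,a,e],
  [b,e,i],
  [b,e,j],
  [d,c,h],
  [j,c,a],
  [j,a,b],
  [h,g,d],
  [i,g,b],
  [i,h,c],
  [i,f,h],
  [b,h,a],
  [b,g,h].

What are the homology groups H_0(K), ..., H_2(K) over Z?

Take the total order a < b < c < d < e < f < g < h < i < j on the vertex set. Then K (dimension 2) consists of the simplices:

  0-simplices (10): a, b, c, d, e, f, g, h, i, j
  1-simplices (30): ab, ac, ae, af, ah, aj, be, bg, bh, bi, bj, cd, ce, ch, ci, cj, df, dg, dh, di, dj, ef, ei, ej, fh, fi, fj, gh, gi, hi
  2-simplices (20): abh, abj, ace, acj, aef, afh, bei, bej, bgh, bgi, cdh, cdj, cei, chi, dfi, dfj, dgh, dgi, efj, fhi

so the chain groups are C_0 ≅ Z^10, C_1 ≅ Z^30, C_2 ≅ Z^20.

∂_1: C_1 → C_0 maps an edge to its endpoints' difference, ∂[p,q] = q − p. For instance
  ∂cj = j − c.
As a 10×30 matrix over Z this has rank 9, with invariant factors (1,1,1,1,1,1,1,1,1).

Boundary ∂_2: C_2 → C_1 maps a triangle to the signed sum of its edges. For instance
  ∂dgi = gi − di + dg,
  ∂ace = ce − ae + ac.
The 30×20 boundary matrix has rank 20 and Smith normal form diag(1,1,1,1,1,1,1,1,1,1,1,1,1,1,1,1,1,1,1,2).

From H_k ≅ ker(∂_k) / im(∂_{k+1}) we obtain:

  H_0: rank C_0 − rank ∂_1 = 10 − 9 = 1, and the invariant factors of ∂_1 are all 1, so H_0 = Z.
  H_1: rank ker ∂_1 − rank ∂_2 = (30 − 9) − 20 = 1, and ∂_2 has invariant factor 2 > 1, so H_1 = Z ⊕ Z/2.
  H_2: rank ker ∂_2 − rank ∂_3 = (20 − 20) − 0 = 0, and there is no ∂_3, so H_2 = 0.

As a check, the Euler characteristic is 10 − 30 + 20 = 0, which agrees with 1 − 1 + 0 = 0.

H_0 = Z,  H_1 = Z ⊕ Z/2,  H_2 = 0.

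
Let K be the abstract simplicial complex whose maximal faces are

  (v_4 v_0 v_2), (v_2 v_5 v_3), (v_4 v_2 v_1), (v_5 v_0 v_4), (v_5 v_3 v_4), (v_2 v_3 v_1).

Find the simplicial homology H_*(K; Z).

Fix the vertex order v_0 < v_1 < v_2 < v_3 < v_4 < v_5 and write every simplex with vertices in increasing order. Then dim K = 2 and the simplices of K are:

  0-simplices (6): [v_0], [v_1], [v_2], [v_3], [v_4], [v_5]
  1-simplices (12): [v_0,v_2], [v_0,v_4], [v_0,v_5], [v_1,v_2], [v_1,v_3], [v_1,v_4], [v_2,v_3], [v_2,v_4], [v_2,v_5], [v_3,v_4], [v_3,v_5], [v_4,v_5]
  2-simplices (6): [v_0,v_2,v_4], [v_0,v_4,v_5], [v_1,v_2,v_3], [v_1,v_2,v_4], [v_2,v_3,v_5], [v_3,v_4,v_5]

giving chain groups C_0 ≅ Z^6, C_1 ≅ Z^12, C_2 ≅ Z^6.

∂_1: C_1 → C_0 is given by ∂[p,q] = [q] − [p].
This gives a 6×12 integer matrix of rank 5; reducing to Smith normal form yields diagonal entries (1,1,1,1,1).

∂_2: C_2 → C_1 acts by ∂[p,q,r] = [q,r] − [p,r] + [p,q]. For instance
  ∂[v_2,v_3,v_5] = [v_3,v_5] − [v_2,v_5] + [v_2,v_3],
  ∂[v_0,v_4,v_5] = [v_4,v_5] − [v_0,v_5] + [v_0,v_4].
As a 12×6 matrix over Z this has rank 6, with invariant factors (1,1,1,1,1,1).

Computing H_k = (kernel of ∂_k) / (image of ∂_{k+1}):

  H_0: rank C_0 − rank ∂_1 = 6 − 5 = 1, and the invariant factors of ∂_1 are all 1, so H_0 ≅ Z.
  H_1: rank ker ∂_1 − rank ∂_2 = (12 − 5) − 6 = 1, and the invariant factors of ∂_2 are all 1, so H_1 ≅ Z.
  H_2: rank ker ∂_2 − rank ∂_3 = (6 − 6) − 0 = 0, and there is no ∂_3, so H_2 ≅ 0.

(K is a triangulation of the cylinder S^1 x I.)

H_0 ≅ Z,  H_1 ≅ Z,  H_2 = 0.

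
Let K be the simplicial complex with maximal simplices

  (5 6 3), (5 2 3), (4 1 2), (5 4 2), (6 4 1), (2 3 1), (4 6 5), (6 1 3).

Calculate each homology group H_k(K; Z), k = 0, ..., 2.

H_0 ≅ Z,  H_1 = 0,  H_2 ≅ Z.

Take the total order 1 < 2 < 3 < 4 < 5 < 6 on the vertex set. Then K (dimension 2) consists of the simplices:

  0-simplices (6): [1], [2], [3], [4], [5], [6]
  1-simplices (12): [1,2], [1,3], [1,4], [1,6], [2,3], [2,4], [2,5], [3,5], [3,6], [4,5], [4,6], [5,6]
  2-simplices (8): [1,2,3], [1,2,4], [1,3,6], [1,4,6], [2,3,5], [2,4,5], [3,5,6], [4,5,6]

giving chain groups C_0 ≅ Z^6, C_1 ≅ Z^12, C_2 ≅ Z^8.

Boundary ∂_1: C_1 → C_0 is given by ∂[p,q] = [q] − [p]. For instance
  ∂[1,6] = [6] − [1].
As a 6×12 matrix over Z this has rank 5, with invariant factors (1,1,1,1,1).

∂_2: C_2 → C_1 maps a triangle to the signed sum of its edges. For instance
  ∂[3,5,6] = [5,6] − [3,6] + [3,5],
  ∂[1,2,3] = [2,3] − [1,3] + [1,2].
As a 12×8 matrix over Z this has rank 7, with invariant factors (1,1,1,1,1,1,1).

From H_k ≅ ker(∂_k) / im(∂_{k+1}) we obtain:

  H_0: rank C_0 − rank ∂_1 = 6 − 5 = 1, and the invariant factors of ∂_1 are all 1, so H_0 = Z.
  H_1: rank ker ∂_1 − rank ∂_2 = (12 − 5) − 7 = 0, and the invariant factors of ∂_2 are all 1, so H_1 = 0.
  H_2: rank ker ∂_2 − rank ∂_3 = (8 − 7) − 0 = 1, and there is no ∂_3, so H_2 = Z.

(K is a triangulation of the 2-sphere S^2.)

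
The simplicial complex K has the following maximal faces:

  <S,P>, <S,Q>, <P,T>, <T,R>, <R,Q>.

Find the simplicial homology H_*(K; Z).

Fix the vertex order P < Q < R < S < T and write every simplex with vertices in increasing order. Then dim K = 1 and the simplices of K are:

  0-simplices (5): P, Q, R, S, T
  1-simplices (5): PS, PT, QR, QS, RT

so the chain groups are C_0 ≅ Z^5, C_1 ≅ Z^5.

The boundary map ∂_1: C_1 → C_0 is given by ∂[p,q] = [q] − [p]. For instance
  ∂QR = R − Q.
As a 5×5 matrix over Z this has rank 4, with invariant factors (1,1,1,1).

Now H_k = ker ∂_k / im ∂_{k+1}, so:

  H_0: rank C_0 − rank ∂_1 = 5 − 4 = 1, and the invariant factors of ∂_1 are all 1, so H_0 ≅ Z.
  H_1: rank ker ∂_1 − rank ∂_2 = (5 − 4) − 0 = 1, and there is no ∂_2, so H_1 ≅ Z.

H_0 ≅ Z,  H_1 ≅ Z.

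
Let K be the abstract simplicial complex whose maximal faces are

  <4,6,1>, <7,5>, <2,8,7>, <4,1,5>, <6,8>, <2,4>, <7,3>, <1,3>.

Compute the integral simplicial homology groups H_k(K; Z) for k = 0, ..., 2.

Order the vertices as 1 < 2 < 3 < 4 < 5 < 6 < 7 < 8. Listing each simplex with vertices in this order, K has dimension 2 with simplices:

  0-simplices (8): [1], [2], [3], [4], [5], [6], [7], [8]
  1-simplices (13): [1,3], [1,4], [1,5], [1,6], [2,4], [2,7], [2,8], [3,7], [4,5], [4,6], [5,7], [6,8], [7,8]
  2-simplices (3): [1,4,5], [1,4,6], [2,7,8]

so the chain groups are C_0 ≅ Z^8, C_1 ≅ Z^13, C_2 ≅ Z^3.

Boundary ∂_1: C_1 → C_0 maps an edge to its endpoints' difference, ∂[p,q] = q − p. For instance
  ∂[1,3] = [3] − [1].
This gives a 8×13 integer matrix of rank 7; reducing to Smith normal form yields diagonal entries (1,1,1,1,1,1,1).

The boundary map ∂_2: C_2 → C_1 acts by ∂[p,q,r] = [q,r] − [p,r] + [p,q]. For instance
  ∂[1,4,5] = [4,5] − [1,5] + [1,4],
  ∂[2,7,8] = [7,8] − [2,8] + [2,7].
As a 13×3 matrix over Z this has rank 3, with invariant factors (1,1,1).

Computing H_k = (kernel of ∂_k) / (image of ∂_{k+1}):

  H_0: rank C_0 − rank ∂_1 = 8 − 7 = 1, and the invariant factors of ∂_1 are all 1, so H_0 = Z.
  H_1: rank ker ∂_1 − rank ∂_2 = (13 − 7) − 3 = 3, and the invariant factors of ∂_2 are all 1, so H_1 = Z^3.
  H_2: rank ker ∂_2 − rank ∂_3 = (3 − 3) − 0 = 0, and there is no ∂_3, so H_2 = 0.

H_0 ≅ Z,  H_1 ≅ Z^3,  H_2 = 0.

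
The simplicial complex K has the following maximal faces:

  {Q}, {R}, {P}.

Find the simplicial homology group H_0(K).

H_0 ≅ Z^3.

We work with the vertex ordering P < Q < R. The simplices of K, each written with vertices in increasing order, are:

  0-simplices (3): P, Q, R

giving chain groups C_0 ≅ Z^3.

Reading off H_k = ker ∂_k / im ∂_{k+1}:

  H_0: rank C_0 − rank ∂_1 = 3 − 0 = 3, and there is no ∂_1, so H_0 = Z^3.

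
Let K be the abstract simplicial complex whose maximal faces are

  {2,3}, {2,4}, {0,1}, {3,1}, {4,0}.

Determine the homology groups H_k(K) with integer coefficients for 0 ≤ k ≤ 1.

H_0 = Z,  H_1 = Z.

Fix the vertex order 0 < 1 < 2 < 3 < 4 and write every simplex with vertices in increasing order. Then dim K = 1 and the simplices of K are:

  0-simplices (5): [0], [1], [2], [3], [4]
  1-simplices (5): [0,1], [0,4], [1,3], [2,3], [2,4]

Hence C_0 ≅ Z^5, C_1 ≅ Z^5.

The boundary map ∂_1: C_1 → C_0 sends each edge [p,q] (with p < q) to q − p.
This gives a 5×5 integer matrix of rank 4; reducing to Smith normal form yields diagonal entries (1,1,1,1).

Computing H_k = (kernel of ∂_k) / (image of ∂_{k+1}):

  H_0: rank C_0 − rank ∂_1 = 5 − 4 = 1, and the invariant factors of ∂_1 are all 1, so H_0 = Z.
  H_1: rank ker ∂_1 − rank ∂_2 = (5 − 4) − 0 = 1, and there is no ∂_2, so H_1 = Z.

(K is a triangulation of the circle S^1.)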